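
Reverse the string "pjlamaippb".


Input: pjlamaippb
Reading characters right to left:
  Position 9: 'b'
  Position 8: 'p'
  Position 7: 'p'
  Position 6: 'i'
  Position 5: 'a'
  Position 4: 'm'
  Position 3: 'a'
  Position 2: 'l'
  Position 1: 'j'
  Position 0: 'p'
Reversed: bppiamaljp

bppiamaljp


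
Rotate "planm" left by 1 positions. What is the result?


Input: "planm", rotate left by 1
First 1 characters: "p"
Remaining characters: "lanm"
Concatenate remaining + first: "lanm" + "p" = "lanmp"

lanmp


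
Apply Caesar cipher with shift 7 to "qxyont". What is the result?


Caesar cipher: shift "qxyont" by 7
  'q' (pos 16) + 7 = pos 23 = 'x'
  'x' (pos 23) + 7 = pos 4 = 'e'
  'y' (pos 24) + 7 = pos 5 = 'f'
  'o' (pos 14) + 7 = pos 21 = 'v'
  'n' (pos 13) + 7 = pos 20 = 'u'
  't' (pos 19) + 7 = pos 0 = 'a'
Result: xefvua

xefvua


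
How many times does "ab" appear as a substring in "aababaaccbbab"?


Searching for "ab" in "aababaaccbbab"
Scanning each position:
  Position 0: "aa" => no
  Position 1: "ab" => MATCH
  Position 2: "ba" => no
  Position 3: "ab" => MATCH
  Position 4: "ba" => no
  Position 5: "aa" => no
  Position 6: "ac" => no
  Position 7: "cc" => no
  Position 8: "cb" => no
  Position 9: "bb" => no
  Position 10: "ba" => no
  Position 11: "ab" => MATCH
Total occurrences: 3

3


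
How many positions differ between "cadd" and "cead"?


Comparing "cadd" and "cead" position by position:
  Position 0: 'c' vs 'c' => same
  Position 1: 'a' vs 'e' => DIFFER
  Position 2: 'd' vs 'a' => DIFFER
  Position 3: 'd' vs 'd' => same
Positions that differ: 2

2


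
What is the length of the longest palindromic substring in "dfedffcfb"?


Input: "dfedffcfb"
Checking substrings for palindromes:
  [5:8] "fcf" (len 3) => palindrome
  [4:6] "ff" (len 2) => palindrome
Longest palindromic substring: "fcf" with length 3

3


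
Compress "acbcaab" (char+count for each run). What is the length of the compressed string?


Input: acbcaab
Runs:
  'a' x 1 => "a1"
  'c' x 1 => "c1"
  'b' x 1 => "b1"
  'c' x 1 => "c1"
  'a' x 2 => "a2"
  'b' x 1 => "b1"
Compressed: "a1c1b1c1a2b1"
Compressed length: 12

12


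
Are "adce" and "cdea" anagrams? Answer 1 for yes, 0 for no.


Strings: "adce", "cdea"
Sorted first:  acde
Sorted second: acde
Sorted forms match => anagrams

1


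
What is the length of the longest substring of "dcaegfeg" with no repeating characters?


Input: "dcaegfeg"
Sliding window (track last position of each char):
  Position 0 ('d'): window [0,0] length 1 -- new best
  Position 1 ('c'): window [0,1] length 2 -- new best
  Position 2 ('a'): window [0,2] length 3 -- new best
  Position 3 ('e'): window [0,3] length 4 -- new best
  Position 4 ('g'): window [0,4] length 5 -- new best
  Position 5 ('f'): window [0,5] length 6 -- new best
  Position 6 ('e'): repeat (last at 3), move window start to 4
  Position 6 ('e'): window [4,6] length 3
  Position 7 ('g'): repeat (last at 4), move window start to 5
  Position 7 ('g'): window [5,7] length 3
Longest substring with no repeats: "dcaegf" with length 6

6


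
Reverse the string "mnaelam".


Input: mnaelam
Reading characters right to left:
  Position 6: 'm'
  Position 5: 'a'
  Position 4: 'l'
  Position 3: 'e'
  Position 2: 'a'
  Position 1: 'n'
  Position 0: 'm'
Reversed: maleanm

maleanm


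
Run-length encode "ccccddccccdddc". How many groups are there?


Input: ccccddccccdddc
Scanning for consecutive runs:
  Group 1: 'c' x 4 (positions 0-3)
  Group 2: 'd' x 2 (positions 4-5)
  Group 3: 'c' x 4 (positions 6-9)
  Group 4: 'd' x 3 (positions 10-12)
  Group 5: 'c' x 1 (positions 13-13)
Total groups: 5

5


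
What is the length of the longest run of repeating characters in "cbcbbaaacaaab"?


Input: "cbcbbaaacaaab"
Scanning for longest run:
  Position 1 ('b'): new char, reset run to 1
  Position 2 ('c'): new char, reset run to 1
  Position 3 ('b'): new char, reset run to 1
  Position 4 ('b'): continues run of 'b', length=2
  Position 5 ('a'): new char, reset run to 1
  Position 6 ('a'): continues run of 'a', length=2
  Position 7 ('a'): continues run of 'a', length=3
  Position 8 ('c'): new char, reset run to 1
  Position 9 ('a'): new char, reset run to 1
  Position 10 ('a'): continues run of 'a', length=2
  Position 11 ('a'): continues run of 'a', length=3
  Position 12 ('b'): new char, reset run to 1
Longest run: 'a' with length 3

3


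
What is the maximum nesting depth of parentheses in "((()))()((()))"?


Input: "((()))()((()))"
Tracking depth:
  Position 0 '(': depth becomes 1
  Position 1 '(': depth becomes 2
  Position 2 '(': depth becomes 3
  Position 3 ')': depth becomes 2
  Position 4 ')': depth becomes 1
  Position 5 ')': depth becomes 0
  Position 6 '(': depth becomes 1
  Position 7 ')': depth becomes 0
  Position 8 '(': depth becomes 1
  Position 9 '(': depth becomes 2
  Position 10 '(': depth becomes 3
  Position 11 ')': depth becomes 2
  Position 12 ')': depth becomes 1
  Position 13 ')': depth becomes 0
Maximum depth reached: 3

3


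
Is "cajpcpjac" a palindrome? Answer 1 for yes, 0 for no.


Input: cajpcpjac
Reversed: cajpcpjac
  Compare pos 0 ('c') with pos 8 ('c'): match
  Compare pos 1 ('a') with pos 7 ('a'): match
  Compare pos 2 ('j') with pos 6 ('j'): match
  Compare pos 3 ('p') with pos 5 ('p'): match
Result: palindrome

1


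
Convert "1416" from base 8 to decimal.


Input: "1416" in base 8
Positional expansion:
  Digit '1' (value 1) x 8^3 = 512
  Digit '4' (value 4) x 8^2 = 256
  Digit '1' (value 1) x 8^1 = 8
  Digit '6' (value 6) x 8^0 = 6
Sum = 782

782


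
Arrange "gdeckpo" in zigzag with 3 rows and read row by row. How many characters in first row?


Zigzag "gdeckpo" into 3 rows:
Placing characters:
  'g' => row 0
  'd' => row 1
  'e' => row 2
  'c' => row 1
  'k' => row 0
  'p' => row 1
  'o' => row 2
Rows:
  Row 0: "gk"
  Row 1: "dcp"
  Row 2: "eo"
First row length: 2

2


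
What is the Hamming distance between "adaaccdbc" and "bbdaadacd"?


Comparing "adaaccdbc" and "bbdaadacd" position by position:
  Position 0: 'a' vs 'b' => differ
  Position 1: 'd' vs 'b' => differ
  Position 2: 'a' vs 'd' => differ
  Position 3: 'a' vs 'a' => same
  Position 4: 'c' vs 'a' => differ
  Position 5: 'c' vs 'd' => differ
  Position 6: 'd' vs 'a' => differ
  Position 7: 'b' vs 'c' => differ
  Position 8: 'c' vs 'd' => differ
Total differences (Hamming distance): 8

8


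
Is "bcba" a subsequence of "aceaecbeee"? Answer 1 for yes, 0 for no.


Check if "bcba" is a subsequence of "aceaecbeee"
Greedy scan:
  Position 0 ('a'): no match needed
  Position 1 ('c'): no match needed
  Position 2 ('e'): no match needed
  Position 3 ('a'): no match needed
  Position 4 ('e'): no match needed
  Position 5 ('c'): no match needed
  Position 6 ('b'): matches sub[0] = 'b'
  Position 7 ('e'): no match needed
  Position 8 ('e'): no match needed
  Position 9 ('e'): no match needed
Only matched 1/4 characters => not a subsequence

0


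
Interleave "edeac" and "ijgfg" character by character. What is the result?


Interleaving "edeac" and "ijgfg":
  Position 0: 'e' from first, 'i' from second => "ei"
  Position 1: 'd' from first, 'j' from second => "dj"
  Position 2: 'e' from first, 'g' from second => "eg"
  Position 3: 'a' from first, 'f' from second => "af"
  Position 4: 'c' from first, 'g' from second => "cg"
Result: eidjegafcg

eidjegafcg


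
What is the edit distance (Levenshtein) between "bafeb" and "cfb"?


Computing edit distance: "bafeb" -> "cfb"
DP table:
           c    f    b
      0    1    2    3
  b   1    1    2    2
  a   2    2    2    3
  f   3    3    2    3
  e   4    4    3    3
  b   5    5    4    3
Edit distance = dp[5][3] = 3

3


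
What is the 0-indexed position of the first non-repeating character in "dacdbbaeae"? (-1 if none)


Input: dacdbbaeae
Character frequencies:
  'a': 3
  'b': 2
  'c': 1
  'd': 2
  'e': 2
Scanning left to right for freq == 1:
  Position 0 ('d'): freq=2, skip
  Position 1 ('a'): freq=3, skip
  Position 2 ('c'): unique! => answer = 2

2


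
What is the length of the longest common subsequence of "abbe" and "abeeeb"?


LCS of "abbe" and "abeeeb"
DP table:
           a    b    e    e    e    b
      0    0    0    0    0    0    0
  a   0    1    1    1    1    1    1
  b   0    1    2    2    2    2    2
  b   0    1    2    2    2    2    3
  e   0    1    2    3    3    3    3
LCS length = dp[4][6] = 3

3


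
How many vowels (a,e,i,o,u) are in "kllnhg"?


Input: kllnhg
Checking each character:
  'k' at position 0: consonant
  'l' at position 1: consonant
  'l' at position 2: consonant
  'n' at position 3: consonant
  'h' at position 4: consonant
  'g' at position 5: consonant
Total vowels: 0

0


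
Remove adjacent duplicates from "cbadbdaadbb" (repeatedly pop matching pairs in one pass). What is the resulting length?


Input: cbadbdaadbb
Stack-based adjacent duplicate removal:
  Read 'c': push. Stack: c
  Read 'b': push. Stack: cb
  Read 'a': push. Stack: cba
  Read 'd': push. Stack: cbad
  Read 'b': push. Stack: cbadb
  Read 'd': push. Stack: cbadbd
  Read 'a': push. Stack: cbadbda
  Read 'a': matches stack top 'a' => pop. Stack: cbadbd
  Read 'd': matches stack top 'd' => pop. Stack: cbadb
  Read 'b': matches stack top 'b' => pop. Stack: cbad
  Read 'b': push. Stack: cbadb
Final stack: "cbadb" (length 5)

5


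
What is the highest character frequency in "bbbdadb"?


Input: bbbdadb
Character counts:
  'a': 1
  'b': 4
  'd': 2
Maximum frequency: 4

4


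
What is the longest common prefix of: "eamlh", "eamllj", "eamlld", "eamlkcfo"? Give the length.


Words: eamlh, eamllj, eamlld, eamlkcfo
  Position 0: all 'e' => match
  Position 1: all 'a' => match
  Position 2: all 'm' => match
  Position 3: all 'l' => match
  Position 4: ('h', 'l', 'l', 'k') => mismatch, stop
LCP = "eaml" (length 4)

4


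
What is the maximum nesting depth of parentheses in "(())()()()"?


Input: "(())()()()"
Tracking depth:
  Position 0 '(': depth becomes 1
  Position 1 '(': depth becomes 2
  Position 2 ')': depth becomes 1
  Position 3 ')': depth becomes 0
  Position 4 '(': depth becomes 1
  Position 5 ')': depth becomes 0
  Position 6 '(': depth becomes 1
  Position 7 ')': depth becomes 0
  Position 8 '(': depth becomes 1
  Position 9 ')': depth becomes 0
Maximum depth reached: 2

2


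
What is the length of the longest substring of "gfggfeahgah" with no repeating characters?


Input: "gfggfeahgah"
Sliding window (track last position of each char):
  Position 0 ('g'): window [0,0] length 1 -- new best
  Position 1 ('f'): window [0,1] length 2 -- new best
  Position 2 ('g'): repeat (last at 0), move window start to 1
  Position 2 ('g'): window [1,2] length 2
  Position 3 ('g'): repeat (last at 2), move window start to 3
  Position 3 ('g'): window [3,3] length 1
  Position 4 ('f'): window [3,4] length 2
  Position 5 ('e'): window [3,5] length 3 -- new best
  Position 6 ('a'): window [3,6] length 4 -- new best
  Position 7 ('h'): window [3,7] length 5 -- new best
  Position 8 ('g'): repeat (last at 3), move window start to 4
  Position 8 ('g'): window [4,8] length 5
  Position 9 ('a'): repeat (last at 6), move window start to 7
  Position 9 ('a'): window [7,9] length 3
  Position 10 ('h'): repeat (last at 7), move window start to 8
  Position 10 ('h'): window [8,10] length 3
Longest substring with no repeats: "gfeah" with length 5

5


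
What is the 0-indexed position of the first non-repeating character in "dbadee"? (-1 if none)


Input: dbadee
Character frequencies:
  'a': 1
  'b': 1
  'd': 2
  'e': 2
Scanning left to right for freq == 1:
  Position 0 ('d'): freq=2, skip
  Position 1 ('b'): unique! => answer = 1

1


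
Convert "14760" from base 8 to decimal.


Input: "14760" in base 8
Positional expansion:
  Digit '1' (value 1) x 8^4 = 4096
  Digit '4' (value 4) x 8^3 = 2048
  Digit '7' (value 7) x 8^2 = 448
  Digit '6' (value 6) x 8^1 = 48
  Digit '0' (value 0) x 8^0 = 0
Sum = 6640

6640


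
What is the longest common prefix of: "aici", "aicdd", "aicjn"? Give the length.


Words: aici, aicdd, aicjn
  Position 0: all 'a' => match
  Position 1: all 'i' => match
  Position 2: all 'c' => match
  Position 3: ('i', 'd', 'j') => mismatch, stop
LCP = "aic" (length 3)

3


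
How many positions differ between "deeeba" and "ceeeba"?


Comparing "deeeba" and "ceeeba" position by position:
  Position 0: 'd' vs 'c' => DIFFER
  Position 1: 'e' vs 'e' => same
  Position 2: 'e' vs 'e' => same
  Position 3: 'e' vs 'e' => same
  Position 4: 'b' vs 'b' => same
  Position 5: 'a' vs 'a' => same
Positions that differ: 1

1


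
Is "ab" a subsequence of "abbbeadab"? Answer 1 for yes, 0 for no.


Check if "ab" is a subsequence of "abbbeadab"
Greedy scan:
  Position 0 ('a'): matches sub[0] = 'a'
  Position 1 ('b'): matches sub[1] = 'b'
  Position 2 ('b'): no match needed
  Position 3 ('b'): no match needed
  Position 4 ('e'): no match needed
  Position 5 ('a'): no match needed
  Position 6 ('d'): no match needed
  Position 7 ('a'): no match needed
  Position 8 ('b'): no match needed
All 2 characters matched => is a subsequence

1


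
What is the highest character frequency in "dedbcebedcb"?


Input: dedbcebedcb
Character counts:
  'b': 3
  'c': 2
  'd': 3
  'e': 3
Maximum frequency: 3

3


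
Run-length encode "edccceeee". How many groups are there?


Input: edccceeee
Scanning for consecutive runs:
  Group 1: 'e' x 1 (positions 0-0)
  Group 2: 'd' x 1 (positions 1-1)
  Group 3: 'c' x 3 (positions 2-4)
  Group 4: 'e' x 4 (positions 5-8)
Total groups: 4

4


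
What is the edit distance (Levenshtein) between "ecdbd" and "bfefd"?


Computing edit distance: "ecdbd" -> "bfefd"
DP table:
           b    f    e    f    d
      0    1    2    3    4    5
  e   1    1    2    2    3    4
  c   2    2    2    3    3    4
  d   3    3    3    3    4    3
  b   4    3    4    4    4    4
  d   5    4    4    5    5    4
Edit distance = dp[5][5] = 4

4


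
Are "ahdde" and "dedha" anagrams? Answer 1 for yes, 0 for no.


Strings: "ahdde", "dedha"
Sorted first:  addeh
Sorted second: addeh
Sorted forms match => anagrams

1


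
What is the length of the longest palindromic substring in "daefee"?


Input: "daefee"
Checking substrings for palindromes:
  [2:5] "efe" (len 3) => palindrome
  [4:6] "ee" (len 2) => palindrome
Longest palindromic substring: "efe" with length 3

3


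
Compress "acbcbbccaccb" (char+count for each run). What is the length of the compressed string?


Input: acbcbbccaccb
Runs:
  'a' x 1 => "a1"
  'c' x 1 => "c1"
  'b' x 1 => "b1"
  'c' x 1 => "c1"
  'b' x 2 => "b2"
  'c' x 2 => "c2"
  'a' x 1 => "a1"
  'c' x 2 => "c2"
  'b' x 1 => "b1"
Compressed: "a1c1b1c1b2c2a1c2b1"
Compressed length: 18

18


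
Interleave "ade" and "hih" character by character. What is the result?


Interleaving "ade" and "hih":
  Position 0: 'a' from first, 'h' from second => "ah"
  Position 1: 'd' from first, 'i' from second => "di"
  Position 2: 'e' from first, 'h' from second => "eh"
Result: ahdieh

ahdieh


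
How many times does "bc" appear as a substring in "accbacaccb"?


Searching for "bc" in "accbacaccb"
Scanning each position:
  Position 0: "ac" => no
  Position 1: "cc" => no
  Position 2: "cb" => no
  Position 3: "ba" => no
  Position 4: "ac" => no
  Position 5: "ca" => no
  Position 6: "ac" => no
  Position 7: "cc" => no
  Position 8: "cb" => no
Total occurrences: 0

0


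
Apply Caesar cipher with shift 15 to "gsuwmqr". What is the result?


Caesar cipher: shift "gsuwmqr" by 15
  'g' (pos 6) + 15 = pos 21 = 'v'
  's' (pos 18) + 15 = pos 7 = 'h'
  'u' (pos 20) + 15 = pos 9 = 'j'
  'w' (pos 22) + 15 = pos 11 = 'l'
  'm' (pos 12) + 15 = pos 1 = 'b'
  'q' (pos 16) + 15 = pos 5 = 'f'
  'r' (pos 17) + 15 = pos 6 = 'g'
Result: vhjlbfg

vhjlbfg


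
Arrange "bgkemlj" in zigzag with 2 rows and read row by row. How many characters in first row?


Zigzag "bgkemlj" into 2 rows:
Placing characters:
  'b' => row 0
  'g' => row 1
  'k' => row 0
  'e' => row 1
  'm' => row 0
  'l' => row 1
  'j' => row 0
Rows:
  Row 0: "bkmj"
  Row 1: "gel"
First row length: 4

4


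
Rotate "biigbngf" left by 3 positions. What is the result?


Input: "biigbngf", rotate left by 3
First 3 characters: "bii"
Remaining characters: "gbngf"
Concatenate remaining + first: "gbngf" + "bii" = "gbngfbii"

gbngfbii


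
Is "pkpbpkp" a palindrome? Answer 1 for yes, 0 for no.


Input: pkpbpkp
Reversed: pkpbpkp
  Compare pos 0 ('p') with pos 6 ('p'): match
  Compare pos 1 ('k') with pos 5 ('k'): match
  Compare pos 2 ('p') with pos 4 ('p'): match
Result: palindrome

1


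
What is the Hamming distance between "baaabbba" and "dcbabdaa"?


Comparing "baaabbba" and "dcbabdaa" position by position:
  Position 0: 'b' vs 'd' => differ
  Position 1: 'a' vs 'c' => differ
  Position 2: 'a' vs 'b' => differ
  Position 3: 'a' vs 'a' => same
  Position 4: 'b' vs 'b' => same
  Position 5: 'b' vs 'd' => differ
  Position 6: 'b' vs 'a' => differ
  Position 7: 'a' vs 'a' => same
Total differences (Hamming distance): 5

5


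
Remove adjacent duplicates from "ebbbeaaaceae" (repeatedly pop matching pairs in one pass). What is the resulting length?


Input: ebbbeaaaceae
Stack-based adjacent duplicate removal:
  Read 'e': push. Stack: e
  Read 'b': push. Stack: eb
  Read 'b': matches stack top 'b' => pop. Stack: e
  Read 'b': push. Stack: eb
  Read 'e': push. Stack: ebe
  Read 'a': push. Stack: ebea
  Read 'a': matches stack top 'a' => pop. Stack: ebe
  Read 'a': push. Stack: ebea
  Read 'c': push. Stack: ebeac
  Read 'e': push. Stack: ebeace
  Read 'a': push. Stack: ebeacea
  Read 'e': push. Stack: ebeaceae
Final stack: "ebeaceae" (length 8)

8


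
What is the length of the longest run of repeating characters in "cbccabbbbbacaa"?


Input: "cbccabbbbbacaa"
Scanning for longest run:
  Position 1 ('b'): new char, reset run to 1
  Position 2 ('c'): new char, reset run to 1
  Position 3 ('c'): continues run of 'c', length=2
  Position 4 ('a'): new char, reset run to 1
  Position 5 ('b'): new char, reset run to 1
  Position 6 ('b'): continues run of 'b', length=2
  Position 7 ('b'): continues run of 'b', length=3
  Position 8 ('b'): continues run of 'b', length=4
  Position 9 ('b'): continues run of 'b', length=5
  Position 10 ('a'): new char, reset run to 1
  Position 11 ('c'): new char, reset run to 1
  Position 12 ('a'): new char, reset run to 1
  Position 13 ('a'): continues run of 'a', length=2
Longest run: 'b' with length 5

5


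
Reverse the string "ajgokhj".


Input: ajgokhj
Reading characters right to left:
  Position 6: 'j'
  Position 5: 'h'
  Position 4: 'k'
  Position 3: 'o'
  Position 2: 'g'
  Position 1: 'j'
  Position 0: 'a'
Reversed: jhkogja

jhkogja


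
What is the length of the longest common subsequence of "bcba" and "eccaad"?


LCS of "bcba" and "eccaad"
DP table:
           e    c    c    a    a    d
      0    0    0    0    0    0    0
  b   0    0    0    0    0    0    0
  c   0    0    1    1    1    1    1
  b   0    0    1    1    1    1    1
  a   0    0    1    1    2    2    2
LCS length = dp[4][6] = 2

2


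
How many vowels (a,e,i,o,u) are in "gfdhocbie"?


Input: gfdhocbie
Checking each character:
  'g' at position 0: consonant
  'f' at position 1: consonant
  'd' at position 2: consonant
  'h' at position 3: consonant
  'o' at position 4: vowel (running total: 1)
  'c' at position 5: consonant
  'b' at position 6: consonant
  'i' at position 7: vowel (running total: 2)
  'e' at position 8: vowel (running total: 3)
Total vowels: 3

3


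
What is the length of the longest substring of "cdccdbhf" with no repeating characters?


Input: "cdccdbhf"
Sliding window (track last position of each char):
  Position 0 ('c'): window [0,0] length 1 -- new best
  Position 1 ('d'): window [0,1] length 2 -- new best
  Position 2 ('c'): repeat (last at 0), move window start to 1
  Position 2 ('c'): window [1,2] length 2
  Position 3 ('c'): repeat (last at 2), move window start to 3
  Position 3 ('c'): window [3,3] length 1
  Position 4 ('d'): window [3,4] length 2
  Position 5 ('b'): window [3,5] length 3 -- new best
  Position 6 ('h'): window [3,6] length 4 -- new best
  Position 7 ('f'): window [3,7] length 5 -- new best
Longest substring with no repeats: "cdbhf" with length 5

5


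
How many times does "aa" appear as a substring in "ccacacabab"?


Searching for "aa" in "ccacacabab"
Scanning each position:
  Position 0: "cc" => no
  Position 1: "ca" => no
  Position 2: "ac" => no
  Position 3: "ca" => no
  Position 4: "ac" => no
  Position 5: "ca" => no
  Position 6: "ab" => no
  Position 7: "ba" => no
  Position 8: "ab" => no
Total occurrences: 0

0


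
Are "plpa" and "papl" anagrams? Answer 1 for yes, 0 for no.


Strings: "plpa", "papl"
Sorted first:  alpp
Sorted second: alpp
Sorted forms match => anagrams

1


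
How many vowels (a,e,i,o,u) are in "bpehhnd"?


Input: bpehhnd
Checking each character:
  'b' at position 0: consonant
  'p' at position 1: consonant
  'e' at position 2: vowel (running total: 1)
  'h' at position 3: consonant
  'h' at position 4: consonant
  'n' at position 5: consonant
  'd' at position 6: consonant
Total vowels: 1

1


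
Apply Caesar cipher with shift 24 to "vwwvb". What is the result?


Caesar cipher: shift "vwwvb" by 24
  'v' (pos 21) + 24 = pos 19 = 't'
  'w' (pos 22) + 24 = pos 20 = 'u'
  'w' (pos 22) + 24 = pos 20 = 'u'
  'v' (pos 21) + 24 = pos 19 = 't'
  'b' (pos 1) + 24 = pos 25 = 'z'
Result: tuutz

tuutz


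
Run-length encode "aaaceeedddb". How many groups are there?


Input: aaaceeedddb
Scanning for consecutive runs:
  Group 1: 'a' x 3 (positions 0-2)
  Group 2: 'c' x 1 (positions 3-3)
  Group 3: 'e' x 3 (positions 4-6)
  Group 4: 'd' x 3 (positions 7-9)
  Group 5: 'b' x 1 (positions 10-10)
Total groups: 5

5


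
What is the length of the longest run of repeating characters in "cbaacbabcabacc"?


Input: "cbaacbabcabacc"
Scanning for longest run:
  Position 1 ('b'): new char, reset run to 1
  Position 2 ('a'): new char, reset run to 1
  Position 3 ('a'): continues run of 'a', length=2
  Position 4 ('c'): new char, reset run to 1
  Position 5 ('b'): new char, reset run to 1
  Position 6 ('a'): new char, reset run to 1
  Position 7 ('b'): new char, reset run to 1
  Position 8 ('c'): new char, reset run to 1
  Position 9 ('a'): new char, reset run to 1
  Position 10 ('b'): new char, reset run to 1
  Position 11 ('a'): new char, reset run to 1
  Position 12 ('c'): new char, reset run to 1
  Position 13 ('c'): continues run of 'c', length=2
Longest run: 'a' with length 2

2


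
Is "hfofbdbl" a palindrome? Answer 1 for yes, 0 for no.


Input: hfofbdbl
Reversed: lbdbfofh
  Compare pos 0 ('h') with pos 7 ('l'): MISMATCH
  Compare pos 1 ('f') with pos 6 ('b'): MISMATCH
  Compare pos 2 ('o') with pos 5 ('d'): MISMATCH
  Compare pos 3 ('f') with pos 4 ('b'): MISMATCH
Result: not a palindrome

0


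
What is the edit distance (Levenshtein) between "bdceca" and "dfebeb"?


Computing edit distance: "bdceca" -> "dfebeb"
DP table:
           d    f    e    b    e    b
      0    1    2    3    4    5    6
  b   1    1    2    3    3    4    5
  d   2    1    2    3    4    4    5
  c   3    2    2    3    4    5    5
  e   4    3    3    2    3    4    5
  c   5    4    4    3    3    4    5
  a   6    5    5    4    4    4    5
Edit distance = dp[6][6] = 5

5


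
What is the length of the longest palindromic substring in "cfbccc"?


Input: "cfbccc"
Checking substrings for palindromes:
  [3:6] "ccc" (len 3) => palindrome
  [3:5] "cc" (len 2) => palindrome
  [4:6] "cc" (len 2) => palindrome
Longest palindromic substring: "ccc" with length 3

3


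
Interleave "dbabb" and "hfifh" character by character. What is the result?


Interleaving "dbabb" and "hfifh":
  Position 0: 'd' from first, 'h' from second => "dh"
  Position 1: 'b' from first, 'f' from second => "bf"
  Position 2: 'a' from first, 'i' from second => "ai"
  Position 3: 'b' from first, 'f' from second => "bf"
  Position 4: 'b' from first, 'h' from second => "bh"
Result: dhbfaibfbh

dhbfaibfbh


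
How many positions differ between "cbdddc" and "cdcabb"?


Comparing "cbdddc" and "cdcabb" position by position:
  Position 0: 'c' vs 'c' => same
  Position 1: 'b' vs 'd' => DIFFER
  Position 2: 'd' vs 'c' => DIFFER
  Position 3: 'd' vs 'a' => DIFFER
  Position 4: 'd' vs 'b' => DIFFER
  Position 5: 'c' vs 'b' => DIFFER
Positions that differ: 5

5


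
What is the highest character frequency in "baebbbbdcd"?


Input: baebbbbdcd
Character counts:
  'a': 1
  'b': 5
  'c': 1
  'd': 2
  'e': 1
Maximum frequency: 5

5


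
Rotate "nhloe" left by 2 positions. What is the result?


Input: "nhloe", rotate left by 2
First 2 characters: "nh"
Remaining characters: "loe"
Concatenate remaining + first: "loe" + "nh" = "loenh"

loenh


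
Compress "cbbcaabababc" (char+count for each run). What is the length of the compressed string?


Input: cbbcaabababc
Runs:
  'c' x 1 => "c1"
  'b' x 2 => "b2"
  'c' x 1 => "c1"
  'a' x 2 => "a2"
  'b' x 1 => "b1"
  'a' x 1 => "a1"
  'b' x 1 => "b1"
  'a' x 1 => "a1"
  'b' x 1 => "b1"
  'c' x 1 => "c1"
Compressed: "c1b2c1a2b1a1b1a1b1c1"
Compressed length: 20

20


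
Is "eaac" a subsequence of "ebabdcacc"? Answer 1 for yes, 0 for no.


Check if "eaac" is a subsequence of "ebabdcacc"
Greedy scan:
  Position 0 ('e'): matches sub[0] = 'e'
  Position 1 ('b'): no match needed
  Position 2 ('a'): matches sub[1] = 'a'
  Position 3 ('b'): no match needed
  Position 4 ('d'): no match needed
  Position 5 ('c'): no match needed
  Position 6 ('a'): matches sub[2] = 'a'
  Position 7 ('c'): matches sub[3] = 'c'
  Position 8 ('c'): no match needed
All 4 characters matched => is a subsequence

1


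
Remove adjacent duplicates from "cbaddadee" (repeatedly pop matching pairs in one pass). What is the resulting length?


Input: cbaddadee
Stack-based adjacent duplicate removal:
  Read 'c': push. Stack: c
  Read 'b': push. Stack: cb
  Read 'a': push. Stack: cba
  Read 'd': push. Stack: cbad
  Read 'd': matches stack top 'd' => pop. Stack: cba
  Read 'a': matches stack top 'a' => pop. Stack: cb
  Read 'd': push. Stack: cbd
  Read 'e': push. Stack: cbde
  Read 'e': matches stack top 'e' => pop. Stack: cbd
Final stack: "cbd" (length 3)

3


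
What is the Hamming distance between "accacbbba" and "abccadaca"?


Comparing "accacbbba" and "abccadaca" position by position:
  Position 0: 'a' vs 'a' => same
  Position 1: 'c' vs 'b' => differ
  Position 2: 'c' vs 'c' => same
  Position 3: 'a' vs 'c' => differ
  Position 4: 'c' vs 'a' => differ
  Position 5: 'b' vs 'd' => differ
  Position 6: 'b' vs 'a' => differ
  Position 7: 'b' vs 'c' => differ
  Position 8: 'a' vs 'a' => same
Total differences (Hamming distance): 6

6


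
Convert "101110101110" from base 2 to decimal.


Input: "101110101110" in base 2
Positional expansion:
  Digit '1' (value 1) x 2^11 = 2048
  Digit '0' (value 0) x 2^10 = 0
  Digit '1' (value 1) x 2^9 = 512
  Digit '1' (value 1) x 2^8 = 256
  Digit '1' (value 1) x 2^7 = 128
  Digit '0' (value 0) x 2^6 = 0
  Digit '1' (value 1) x 2^5 = 32
  Digit '0' (value 0) x 2^4 = 0
  Digit '1' (value 1) x 2^3 = 8
  Digit '1' (value 1) x 2^2 = 4
  Digit '1' (value 1) x 2^1 = 2
  Digit '0' (value 0) x 2^0 = 0
Sum = 2990

2990


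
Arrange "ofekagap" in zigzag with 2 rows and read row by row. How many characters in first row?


Zigzag "ofekagap" into 2 rows:
Placing characters:
  'o' => row 0
  'f' => row 1
  'e' => row 0
  'k' => row 1
  'a' => row 0
  'g' => row 1
  'a' => row 0
  'p' => row 1
Rows:
  Row 0: "oeaa"
  Row 1: "fkgp"
First row length: 4

4


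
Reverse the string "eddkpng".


Input: eddkpng
Reading characters right to left:
  Position 6: 'g'
  Position 5: 'n'
  Position 4: 'p'
  Position 3: 'k'
  Position 2: 'd'
  Position 1: 'd'
  Position 0: 'e'
Reversed: gnpkdde

gnpkdde


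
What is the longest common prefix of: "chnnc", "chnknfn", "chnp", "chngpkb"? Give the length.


Words: chnnc, chnknfn, chnp, chngpkb
  Position 0: all 'c' => match
  Position 1: all 'h' => match
  Position 2: all 'n' => match
  Position 3: ('n', 'k', 'p', 'g') => mismatch, stop
LCP = "chn" (length 3)

3


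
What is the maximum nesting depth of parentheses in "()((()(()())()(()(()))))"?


Input: "()((()(()())()(()(()))))"
Tracking depth:
  Position 0 '(': depth becomes 1
  Position 1 ')': depth becomes 0
  Position 2 '(': depth becomes 1
  Position 3 '(': depth becomes 2
  Position 4 '(': depth becomes 3
  Position 5 ')': depth becomes 2
  Position 6 '(': depth becomes 3
  Position 7 '(': depth becomes 4
  Position 8 ')': depth becomes 3
  Position 9 '(': depth becomes 4
  Position 10 ')': depth becomes 3
  Position 11 ')': depth becomes 2
  Position 12 '(': depth becomes 3
  Position 13 ')': depth becomes 2
  Position 14 '(': depth becomes 3
  Position 15 '(': depth becomes 4
  Position 16 ')': depth becomes 3
  Position 17 '(': depth becomes 4
  Position 18 '(': depth becomes 5
  Position 19 ')': depth becomes 4
  Position 20 ')': depth becomes 3
  Position 21 ')': depth becomes 2
  Position 22 ')': depth becomes 1
  Position 23 ')': depth becomes 0
Maximum depth reached: 5

5


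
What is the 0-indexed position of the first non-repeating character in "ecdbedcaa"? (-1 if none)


Input: ecdbedcaa
Character frequencies:
  'a': 2
  'b': 1
  'c': 2
  'd': 2
  'e': 2
Scanning left to right for freq == 1:
  Position 0 ('e'): freq=2, skip
  Position 1 ('c'): freq=2, skip
  Position 2 ('d'): freq=2, skip
  Position 3 ('b'): unique! => answer = 3

3


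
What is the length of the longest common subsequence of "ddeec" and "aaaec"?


LCS of "ddeec" and "aaaec"
DP table:
           a    a    a    e    c
      0    0    0    0    0    0
  d   0    0    0    0    0    0
  d   0    0    0    0    0    0
  e   0    0    0    0    1    1
  e   0    0    0    0    1    1
  c   0    0    0    0    1    2
LCS length = dp[5][5] = 2

2


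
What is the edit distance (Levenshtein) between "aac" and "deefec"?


Computing edit distance: "aac" -> "deefec"
DP table:
           d    e    e    f    e    c
      0    1    2    3    4    5    6
  a   1    1    2    3    4    5    6
  a   2    2    2    3    4    5    6
  c   3    3    3    3    4    5    5
Edit distance = dp[3][6] = 5

5


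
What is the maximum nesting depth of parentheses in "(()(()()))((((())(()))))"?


Input: "(()(()()))((((())(()))))"
Tracking depth:
  Position 0 '(': depth becomes 1
  Position 1 '(': depth becomes 2
  Position 2 ')': depth becomes 1
  Position 3 '(': depth becomes 2
  Position 4 '(': depth becomes 3
  Position 5 ')': depth becomes 2
  Position 6 '(': depth becomes 3
  Position 7 ')': depth becomes 2
  Position 8 ')': depth becomes 1
  Position 9 ')': depth becomes 0
  Position 10 '(': depth becomes 1
  Position 11 '(': depth becomes 2
  Position 12 '(': depth becomes 3
  Position 13 '(': depth becomes 4
  Position 14 '(': depth becomes 5
  Position 15 ')': depth becomes 4
  Position 16 ')': depth becomes 3
  Position 17 '(': depth becomes 4
  Position 18 '(': depth becomes 5
  Position 19 ')': depth becomes 4
  Position 20 ')': depth becomes 3
  Position 21 ')': depth becomes 2
  Position 22 ')': depth becomes 1
  Position 23 ')': depth becomes 0
Maximum depth reached: 5

5


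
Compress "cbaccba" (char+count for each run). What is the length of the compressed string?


Input: cbaccba
Runs:
  'c' x 1 => "c1"
  'b' x 1 => "b1"
  'a' x 1 => "a1"
  'c' x 2 => "c2"
  'b' x 1 => "b1"
  'a' x 1 => "a1"
Compressed: "c1b1a1c2b1a1"
Compressed length: 12

12


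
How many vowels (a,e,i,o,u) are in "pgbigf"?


Input: pgbigf
Checking each character:
  'p' at position 0: consonant
  'g' at position 1: consonant
  'b' at position 2: consonant
  'i' at position 3: vowel (running total: 1)
  'g' at position 4: consonant
  'f' at position 5: consonant
Total vowels: 1

1


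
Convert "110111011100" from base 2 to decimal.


Input: "110111011100" in base 2
Positional expansion:
  Digit '1' (value 1) x 2^11 = 2048
  Digit '1' (value 1) x 2^10 = 1024
  Digit '0' (value 0) x 2^9 = 0
  Digit '1' (value 1) x 2^8 = 256
  Digit '1' (value 1) x 2^7 = 128
  Digit '1' (value 1) x 2^6 = 64
  Digit '0' (value 0) x 2^5 = 0
  Digit '1' (value 1) x 2^4 = 16
  Digit '1' (value 1) x 2^3 = 8
  Digit '1' (value 1) x 2^2 = 4
  Digit '0' (value 0) x 2^1 = 0
  Digit '0' (value 0) x 2^0 = 0
Sum = 3548

3548


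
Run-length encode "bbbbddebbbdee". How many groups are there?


Input: bbbbddebbbdee
Scanning for consecutive runs:
  Group 1: 'b' x 4 (positions 0-3)
  Group 2: 'd' x 2 (positions 4-5)
  Group 3: 'e' x 1 (positions 6-6)
  Group 4: 'b' x 3 (positions 7-9)
  Group 5: 'd' x 1 (positions 10-10)
  Group 6: 'e' x 2 (positions 11-12)
Total groups: 6

6


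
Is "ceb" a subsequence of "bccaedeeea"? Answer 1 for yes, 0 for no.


Check if "ceb" is a subsequence of "bccaedeeea"
Greedy scan:
  Position 0 ('b'): no match needed
  Position 1 ('c'): matches sub[0] = 'c'
  Position 2 ('c'): no match needed
  Position 3 ('a'): no match needed
  Position 4 ('e'): matches sub[1] = 'e'
  Position 5 ('d'): no match needed
  Position 6 ('e'): no match needed
  Position 7 ('e'): no match needed
  Position 8 ('e'): no match needed
  Position 9 ('a'): no match needed
Only matched 2/3 characters => not a subsequence

0


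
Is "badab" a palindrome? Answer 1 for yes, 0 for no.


Input: badab
Reversed: badab
  Compare pos 0 ('b') with pos 4 ('b'): match
  Compare pos 1 ('a') with pos 3 ('a'): match
Result: palindrome

1


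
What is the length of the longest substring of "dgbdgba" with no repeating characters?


Input: "dgbdgba"
Sliding window (track last position of each char):
  Position 0 ('d'): window [0,0] length 1 -- new best
  Position 1 ('g'): window [0,1] length 2 -- new best
  Position 2 ('b'): window [0,2] length 3 -- new best
  Position 3 ('d'): repeat (last at 0), move window start to 1
  Position 3 ('d'): window [1,3] length 3
  Position 4 ('g'): repeat (last at 1), move window start to 2
  Position 4 ('g'): window [2,4] length 3
  Position 5 ('b'): repeat (last at 2), move window start to 3
  Position 5 ('b'): window [3,5] length 3
  Position 6 ('a'): window [3,6] length 4 -- new best
Longest substring with no repeats: "dgba" with length 4

4


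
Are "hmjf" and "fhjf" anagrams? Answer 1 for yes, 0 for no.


Strings: "hmjf", "fhjf"
Sorted first:  fhjm
Sorted second: ffhj
Differ at position 1: 'h' vs 'f' => not anagrams

0


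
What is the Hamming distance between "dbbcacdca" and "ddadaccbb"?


Comparing "dbbcacdca" and "ddadaccbb" position by position:
  Position 0: 'd' vs 'd' => same
  Position 1: 'b' vs 'd' => differ
  Position 2: 'b' vs 'a' => differ
  Position 3: 'c' vs 'd' => differ
  Position 4: 'a' vs 'a' => same
  Position 5: 'c' vs 'c' => same
  Position 6: 'd' vs 'c' => differ
  Position 7: 'c' vs 'b' => differ
  Position 8: 'a' vs 'b' => differ
Total differences (Hamming distance): 6

6


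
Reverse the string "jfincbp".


Input: jfincbp
Reading characters right to left:
  Position 6: 'p'
  Position 5: 'b'
  Position 4: 'c'
  Position 3: 'n'
  Position 2: 'i'
  Position 1: 'f'
  Position 0: 'j'
Reversed: pbcnifj

pbcnifj


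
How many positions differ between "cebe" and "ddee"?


Comparing "cebe" and "ddee" position by position:
  Position 0: 'c' vs 'd' => DIFFER
  Position 1: 'e' vs 'd' => DIFFER
  Position 2: 'b' vs 'e' => DIFFER
  Position 3: 'e' vs 'e' => same
Positions that differ: 3

3


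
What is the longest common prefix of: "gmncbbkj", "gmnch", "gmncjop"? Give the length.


Words: gmncbbkj, gmnch, gmncjop
  Position 0: all 'g' => match
  Position 1: all 'm' => match
  Position 2: all 'n' => match
  Position 3: all 'c' => match
  Position 4: ('b', 'h', 'j') => mismatch, stop
LCP = "gmnc" (length 4)

4


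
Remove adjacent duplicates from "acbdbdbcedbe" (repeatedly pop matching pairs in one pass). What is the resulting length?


Input: acbdbdbcedbe
Stack-based adjacent duplicate removal:
  Read 'a': push. Stack: a
  Read 'c': push. Stack: ac
  Read 'b': push. Stack: acb
  Read 'd': push. Stack: acbd
  Read 'b': push. Stack: acbdb
  Read 'd': push. Stack: acbdbd
  Read 'b': push. Stack: acbdbdb
  Read 'c': push. Stack: acbdbdbc
  Read 'e': push. Stack: acbdbdbce
  Read 'd': push. Stack: acbdbdbced
  Read 'b': push. Stack: acbdbdbcedb
  Read 'e': push. Stack: acbdbdbcedbe
Final stack: "acbdbdbcedbe" (length 12)

12


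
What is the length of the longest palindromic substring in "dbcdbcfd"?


Input: "dbcdbcfd"
Checking substrings for palindromes:
  No multi-char palindromic substrings found
Longest palindromic substring: "d" with length 1

1


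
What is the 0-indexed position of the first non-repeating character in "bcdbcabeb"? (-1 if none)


Input: bcdbcabeb
Character frequencies:
  'a': 1
  'b': 4
  'c': 2
  'd': 1
  'e': 1
Scanning left to right for freq == 1:
  Position 0 ('b'): freq=4, skip
  Position 1 ('c'): freq=2, skip
  Position 2 ('d'): unique! => answer = 2

2


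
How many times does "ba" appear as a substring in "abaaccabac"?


Searching for "ba" in "abaaccabac"
Scanning each position:
  Position 0: "ab" => no
  Position 1: "ba" => MATCH
  Position 2: "aa" => no
  Position 3: "ac" => no
  Position 4: "cc" => no
  Position 5: "ca" => no
  Position 6: "ab" => no
  Position 7: "ba" => MATCH
  Position 8: "ac" => no
Total occurrences: 2

2


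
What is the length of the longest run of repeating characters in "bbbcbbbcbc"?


Input: "bbbcbbbcbc"
Scanning for longest run:
  Position 1 ('b'): continues run of 'b', length=2
  Position 2 ('b'): continues run of 'b', length=3
  Position 3 ('c'): new char, reset run to 1
  Position 4 ('b'): new char, reset run to 1
  Position 5 ('b'): continues run of 'b', length=2
  Position 6 ('b'): continues run of 'b', length=3
  Position 7 ('c'): new char, reset run to 1
  Position 8 ('b'): new char, reset run to 1
  Position 9 ('c'): new char, reset run to 1
Longest run: 'b' with length 3

3


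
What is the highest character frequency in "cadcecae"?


Input: cadcecae
Character counts:
  'a': 2
  'c': 3
  'd': 1
  'e': 2
Maximum frequency: 3

3


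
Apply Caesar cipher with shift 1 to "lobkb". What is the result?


Caesar cipher: shift "lobkb" by 1
  'l' (pos 11) + 1 = pos 12 = 'm'
  'o' (pos 14) + 1 = pos 15 = 'p'
  'b' (pos 1) + 1 = pos 2 = 'c'
  'k' (pos 10) + 1 = pos 11 = 'l'
  'b' (pos 1) + 1 = pos 2 = 'c'
Result: mpclc

mpclc


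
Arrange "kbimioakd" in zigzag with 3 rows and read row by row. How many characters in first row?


Zigzag "kbimioakd" into 3 rows:
Placing characters:
  'k' => row 0
  'b' => row 1
  'i' => row 2
  'm' => row 1
  'i' => row 0
  'o' => row 1
  'a' => row 2
  'k' => row 1
  'd' => row 0
Rows:
  Row 0: "kid"
  Row 1: "bmok"
  Row 2: "ia"
First row length: 3

3


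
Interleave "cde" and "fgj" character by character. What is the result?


Interleaving "cde" and "fgj":
  Position 0: 'c' from first, 'f' from second => "cf"
  Position 1: 'd' from first, 'g' from second => "dg"
  Position 2: 'e' from first, 'j' from second => "ej"
Result: cfdgej

cfdgej


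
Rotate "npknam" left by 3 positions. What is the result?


Input: "npknam", rotate left by 3
First 3 characters: "npk"
Remaining characters: "nam"
Concatenate remaining + first: "nam" + "npk" = "namnpk"

namnpk


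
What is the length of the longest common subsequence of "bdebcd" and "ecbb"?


LCS of "bdebcd" and "ecbb"
DP table:
           e    c    b    b
      0    0    0    0    0
  b   0    0    0    1    1
  d   0    0    0    1    1
  e   0    1    1    1    1
  b   0    1    1    2    2
  c   0    1    2    2    2
  d   0    1    2    2    2
LCS length = dp[6][4] = 2

2


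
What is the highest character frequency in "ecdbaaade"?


Input: ecdbaaade
Character counts:
  'a': 3
  'b': 1
  'c': 1
  'd': 2
  'e': 2
Maximum frequency: 3

3


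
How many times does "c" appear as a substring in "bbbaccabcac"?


Searching for "c" in "bbbaccabcac"
Scanning each position:
  Position 0: "b" => no
  Position 1: "b" => no
  Position 2: "b" => no
  Position 3: "a" => no
  Position 4: "c" => MATCH
  Position 5: "c" => MATCH
  Position 6: "a" => no
  Position 7: "b" => no
  Position 8: "c" => MATCH
  Position 9: "a" => no
  Position 10: "c" => MATCH
Total occurrences: 4

4
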